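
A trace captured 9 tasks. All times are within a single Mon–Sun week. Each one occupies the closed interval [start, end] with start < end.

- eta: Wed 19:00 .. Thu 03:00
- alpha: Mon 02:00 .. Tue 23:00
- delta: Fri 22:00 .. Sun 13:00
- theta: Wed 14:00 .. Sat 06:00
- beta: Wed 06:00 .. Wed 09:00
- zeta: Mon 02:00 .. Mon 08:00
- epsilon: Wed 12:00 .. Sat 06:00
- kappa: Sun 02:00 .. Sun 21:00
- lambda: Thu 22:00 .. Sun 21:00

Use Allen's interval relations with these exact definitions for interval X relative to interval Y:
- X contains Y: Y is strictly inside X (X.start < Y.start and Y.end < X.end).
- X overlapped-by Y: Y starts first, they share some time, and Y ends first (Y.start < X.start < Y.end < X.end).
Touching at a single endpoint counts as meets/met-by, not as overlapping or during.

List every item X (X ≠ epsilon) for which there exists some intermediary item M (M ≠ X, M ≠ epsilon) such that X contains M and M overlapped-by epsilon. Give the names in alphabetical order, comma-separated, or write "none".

Target epsilon = [Wed 12:00, Sat 06:00].
Intermediaries M with M overlapped-by epsilon: delta, lambda.
Via delta — items with X contains delta: lambda.
Via lambda — items with X contains lambda: none.
Union: lambda.

lambda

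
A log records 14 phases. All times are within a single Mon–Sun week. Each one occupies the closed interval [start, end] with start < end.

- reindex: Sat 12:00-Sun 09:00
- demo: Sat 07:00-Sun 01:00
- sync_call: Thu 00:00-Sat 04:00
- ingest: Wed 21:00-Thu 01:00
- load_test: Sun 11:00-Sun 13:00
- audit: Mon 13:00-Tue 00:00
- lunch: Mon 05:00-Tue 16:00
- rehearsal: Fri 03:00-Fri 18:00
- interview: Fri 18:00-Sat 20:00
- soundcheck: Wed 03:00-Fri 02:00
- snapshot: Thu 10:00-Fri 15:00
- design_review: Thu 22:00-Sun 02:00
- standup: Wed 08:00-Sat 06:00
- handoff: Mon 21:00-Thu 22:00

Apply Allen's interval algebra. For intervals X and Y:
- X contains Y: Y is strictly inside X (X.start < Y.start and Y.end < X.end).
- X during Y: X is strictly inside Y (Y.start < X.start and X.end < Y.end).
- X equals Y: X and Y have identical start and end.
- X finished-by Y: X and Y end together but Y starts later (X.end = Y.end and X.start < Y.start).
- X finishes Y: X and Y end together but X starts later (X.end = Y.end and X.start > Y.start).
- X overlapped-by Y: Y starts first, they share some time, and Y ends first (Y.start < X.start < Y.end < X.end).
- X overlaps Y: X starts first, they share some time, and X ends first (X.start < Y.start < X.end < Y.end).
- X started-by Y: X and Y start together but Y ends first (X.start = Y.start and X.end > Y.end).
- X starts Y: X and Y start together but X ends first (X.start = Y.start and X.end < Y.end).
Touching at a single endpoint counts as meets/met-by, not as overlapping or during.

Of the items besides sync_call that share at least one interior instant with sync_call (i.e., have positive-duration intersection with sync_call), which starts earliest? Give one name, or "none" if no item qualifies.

handoff

Target sync_call = [Thu 00:00, Sat 04:00].
audit [Mon 13:00, Tue 00:00] → before → excluded.
demo [Sat 07:00, Sun 01:00] → after → excluded.
design_review [Thu 22:00, Sun 02:00] → overlapped-by → candidate.
handoff [Mon 21:00, Thu 22:00] → overlaps → candidate.
ingest [Wed 21:00, Thu 01:00] → overlaps → candidate.
interview [Fri 18:00, Sat 20:00] → overlapped-by → candidate.
load_test [Sun 11:00, Sun 13:00] → after → excluded.
lunch [Mon 05:00, Tue 16:00] → before → excluded.
rehearsal [Fri 03:00, Fri 18:00] → during → candidate.
reindex [Sat 12:00, Sun 09:00] → after → excluded.
snapshot [Thu 10:00, Fri 15:00] → during → candidate.
soundcheck [Wed 03:00, Fri 02:00] → overlaps → candidate.
standup [Wed 08:00, Sat 06:00] → contains → candidate.
Among candidates, earliest start is Mon 21:00 → handoff.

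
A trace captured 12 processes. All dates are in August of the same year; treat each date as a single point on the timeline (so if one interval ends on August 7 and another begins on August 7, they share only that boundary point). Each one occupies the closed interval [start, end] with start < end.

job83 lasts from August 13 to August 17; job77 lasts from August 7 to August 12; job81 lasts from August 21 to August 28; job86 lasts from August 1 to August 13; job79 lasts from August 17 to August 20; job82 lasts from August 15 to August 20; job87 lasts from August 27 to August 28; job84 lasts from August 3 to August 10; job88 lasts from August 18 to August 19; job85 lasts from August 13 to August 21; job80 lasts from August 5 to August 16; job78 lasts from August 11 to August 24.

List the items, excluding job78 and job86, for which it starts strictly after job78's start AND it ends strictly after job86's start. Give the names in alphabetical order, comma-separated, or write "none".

Conditions: its start is strictly after job78's start (X.start > August 11) AND its end is strictly after job86's start (X.end > August 1).
job77: start August 7 > August 11? ✗; end August 12 > August 1? ✓ → no.
job79: start August 17 > August 11? ✓; end August 20 > August 1? ✓ → yes.
job80: start August 5 > August 11? ✗; end August 16 > August 1? ✓ → no.
job81: start August 21 > August 11? ✓; end August 28 > August 1? ✓ → yes.
job82: start August 15 > August 11? ✓; end August 20 > August 1? ✓ → yes.
job83: start August 13 > August 11? ✓; end August 17 > August 1? ✓ → yes.
job84: start August 3 > August 11? ✗; end August 10 > August 1? ✓ → no.
job85: start August 13 > August 11? ✓; end August 21 > August 1? ✓ → yes.
job87: start August 27 > August 11? ✓; end August 28 > August 1? ✓ → yes.
job88: start August 18 > August 11? ✓; end August 19 > August 1? ✓ → yes.
Result: job79, job81, job82, job83, job85, job87, job88.

job79, job81, job82, job83, job85, job87, job88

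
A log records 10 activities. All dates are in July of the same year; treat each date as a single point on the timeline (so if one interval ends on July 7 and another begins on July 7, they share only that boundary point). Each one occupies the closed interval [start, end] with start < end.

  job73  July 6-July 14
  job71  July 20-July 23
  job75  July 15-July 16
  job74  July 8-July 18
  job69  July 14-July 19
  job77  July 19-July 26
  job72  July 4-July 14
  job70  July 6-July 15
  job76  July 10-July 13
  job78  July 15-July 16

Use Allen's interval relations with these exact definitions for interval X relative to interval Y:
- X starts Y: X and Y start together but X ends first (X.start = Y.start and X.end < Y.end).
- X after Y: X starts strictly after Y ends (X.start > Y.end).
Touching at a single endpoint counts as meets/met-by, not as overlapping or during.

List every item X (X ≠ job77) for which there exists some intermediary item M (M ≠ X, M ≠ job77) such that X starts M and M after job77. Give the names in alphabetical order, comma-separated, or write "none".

Target job77 = [July 19, July 26].
Intermediaries M with M after job77: none.
Union: none.

none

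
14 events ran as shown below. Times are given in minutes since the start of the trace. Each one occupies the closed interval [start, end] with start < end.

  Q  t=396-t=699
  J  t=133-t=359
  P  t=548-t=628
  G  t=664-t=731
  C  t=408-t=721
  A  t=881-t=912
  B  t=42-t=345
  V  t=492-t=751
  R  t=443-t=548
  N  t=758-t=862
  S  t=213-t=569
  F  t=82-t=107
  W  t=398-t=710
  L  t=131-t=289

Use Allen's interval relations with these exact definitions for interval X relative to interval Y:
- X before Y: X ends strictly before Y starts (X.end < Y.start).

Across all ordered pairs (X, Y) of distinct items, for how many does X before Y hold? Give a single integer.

59

Checking all 182 ordered pairs for relation 'before'; matching pairs in alphabetical order:
(B, A): B before A ✓
(B, C): B before C ✓
(B, G): B before G ✓
(B, N): B before N ✓
(B, P): B before P ✓
(B, Q): B before Q ✓
(B, R): B before R ✓
(B, V): B before V ✓
(B, W): B before W ✓
(C, A): C before A ✓
(C, N): C before N ✓
(F, A): F before A ✓
(F, C): F before C ✓
(F, G): F before G ✓
(F, J): F before J ✓
(F, L): F before L ✓
(F, N): F before N ✓
(F, P): F before P ✓
(F, Q): F before Q ✓
(F, R): F before R ✓
(F, S): F before S ✓
(F, V): F before V ✓
(F, W): F before W ✓
(G, A): G before A ✓
... plus 35 further pairs not listed.
Count: 59.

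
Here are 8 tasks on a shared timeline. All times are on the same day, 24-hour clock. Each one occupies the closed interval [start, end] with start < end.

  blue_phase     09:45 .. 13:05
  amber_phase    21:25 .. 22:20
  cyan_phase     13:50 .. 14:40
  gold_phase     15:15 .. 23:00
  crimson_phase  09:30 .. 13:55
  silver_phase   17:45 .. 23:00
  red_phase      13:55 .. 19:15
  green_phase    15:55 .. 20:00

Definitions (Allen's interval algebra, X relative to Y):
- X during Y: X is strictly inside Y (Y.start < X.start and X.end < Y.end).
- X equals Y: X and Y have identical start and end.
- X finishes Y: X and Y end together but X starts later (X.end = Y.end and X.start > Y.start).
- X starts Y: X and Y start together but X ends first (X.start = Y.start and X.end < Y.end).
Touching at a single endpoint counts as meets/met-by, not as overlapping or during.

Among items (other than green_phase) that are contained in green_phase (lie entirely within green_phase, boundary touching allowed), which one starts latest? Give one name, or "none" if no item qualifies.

none

Target green_phase = [15:55, 20:00].
amber_phase [21:25, 22:20] → after → excluded.
blue_phase [09:45, 13:05] → before → excluded.
crimson_phase [09:30, 13:55] → before → excluded.
cyan_phase [13:50, 14:40] → before → excluded.
gold_phase [15:15, 23:00] → contains → excluded.
red_phase [13:55, 19:15] → overlaps → excluded.
silver_phase [17:45, 23:00] → overlapped-by → excluded.
No candidates → none.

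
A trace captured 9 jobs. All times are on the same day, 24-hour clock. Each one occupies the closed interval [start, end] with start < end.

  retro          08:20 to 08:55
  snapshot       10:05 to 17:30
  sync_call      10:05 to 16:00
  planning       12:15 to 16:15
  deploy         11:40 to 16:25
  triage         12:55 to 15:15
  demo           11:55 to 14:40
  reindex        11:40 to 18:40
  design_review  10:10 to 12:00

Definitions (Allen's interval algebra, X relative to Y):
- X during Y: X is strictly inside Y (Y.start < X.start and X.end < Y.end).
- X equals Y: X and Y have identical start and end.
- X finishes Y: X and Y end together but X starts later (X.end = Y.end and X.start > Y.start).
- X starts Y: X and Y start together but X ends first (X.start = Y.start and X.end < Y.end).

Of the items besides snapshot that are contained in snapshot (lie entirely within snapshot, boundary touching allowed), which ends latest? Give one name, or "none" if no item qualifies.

Target snapshot = [10:05, 17:30].
demo [11:55, 14:40] → during → candidate.
deploy [11:40, 16:25] → during → candidate.
design_review [10:10, 12:00] → during → candidate.
planning [12:15, 16:15] → during → candidate.
reindex [11:40, 18:40] → overlapped-by → excluded.
retro [08:20, 08:55] → before → excluded.
sync_call [10:05, 16:00] → starts → candidate.
triage [12:55, 15:15] → during → candidate.
Among candidates, latest end is 16:25 → deploy.

deploy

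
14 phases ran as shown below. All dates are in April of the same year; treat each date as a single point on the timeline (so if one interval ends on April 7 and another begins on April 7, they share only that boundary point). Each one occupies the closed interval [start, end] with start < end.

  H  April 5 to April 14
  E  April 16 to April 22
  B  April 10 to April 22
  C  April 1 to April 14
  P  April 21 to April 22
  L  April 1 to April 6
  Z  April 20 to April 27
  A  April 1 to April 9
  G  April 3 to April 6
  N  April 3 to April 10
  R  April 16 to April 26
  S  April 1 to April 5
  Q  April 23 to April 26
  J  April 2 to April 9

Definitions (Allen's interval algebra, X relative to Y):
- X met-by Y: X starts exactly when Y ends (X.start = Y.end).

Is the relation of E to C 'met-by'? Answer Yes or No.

No

E = [April 16, April 22], C = [April 1, April 14].
Actual relation of E to C: after.
Asked whether 'met-by' holds → No.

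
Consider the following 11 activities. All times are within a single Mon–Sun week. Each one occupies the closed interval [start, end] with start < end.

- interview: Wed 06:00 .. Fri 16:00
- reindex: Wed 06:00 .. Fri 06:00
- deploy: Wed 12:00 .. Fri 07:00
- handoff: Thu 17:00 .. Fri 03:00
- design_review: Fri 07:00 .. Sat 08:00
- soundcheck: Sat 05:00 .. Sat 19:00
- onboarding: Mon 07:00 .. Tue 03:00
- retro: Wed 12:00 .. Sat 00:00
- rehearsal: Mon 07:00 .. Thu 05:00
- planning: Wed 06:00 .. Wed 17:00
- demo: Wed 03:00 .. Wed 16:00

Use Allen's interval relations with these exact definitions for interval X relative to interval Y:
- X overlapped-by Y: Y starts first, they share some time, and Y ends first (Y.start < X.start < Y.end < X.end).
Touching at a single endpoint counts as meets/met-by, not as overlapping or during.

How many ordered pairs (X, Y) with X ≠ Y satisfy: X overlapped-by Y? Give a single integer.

17

Checking all 110 ordered pairs for relation 'overlapped-by'; matching pairs in alphabetical order:
(deploy, demo): deploy overlapped-by demo ✓
(deploy, planning): deploy overlapped-by planning ✓
(deploy, rehearsal): deploy overlapped-by rehearsal ✓
(deploy, reindex): deploy overlapped-by reindex ✓
(design_review, interview): design_review overlapped-by interview ✓
(design_review, retro): design_review overlapped-by retro ✓
(interview, demo): interview overlapped-by demo ✓
(interview, rehearsal): interview overlapped-by rehearsal ✓
(planning, demo): planning overlapped-by demo ✓
(reindex, demo): reindex overlapped-by demo ✓
(reindex, rehearsal): reindex overlapped-by rehearsal ✓
(retro, demo): retro overlapped-by demo ✓
(retro, interview): retro overlapped-by interview ✓
(retro, planning): retro overlapped-by planning ✓
(retro, rehearsal): retro overlapped-by rehearsal ✓
(retro, reindex): retro overlapped-by reindex ✓
(soundcheck, design_review): soundcheck overlapped-by design_review ✓
Count: 17.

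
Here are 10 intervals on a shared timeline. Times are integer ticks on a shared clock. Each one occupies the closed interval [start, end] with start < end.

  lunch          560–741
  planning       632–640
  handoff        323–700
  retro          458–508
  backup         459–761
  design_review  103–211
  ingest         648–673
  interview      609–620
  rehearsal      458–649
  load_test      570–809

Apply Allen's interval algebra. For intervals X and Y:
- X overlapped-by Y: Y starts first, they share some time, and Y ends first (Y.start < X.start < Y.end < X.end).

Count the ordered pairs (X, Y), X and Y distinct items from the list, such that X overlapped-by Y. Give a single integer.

10

Checking all 90 ordered pairs for relation 'overlapped-by'; matching pairs in alphabetical order:
(backup, handoff): backup overlapped-by handoff ✓
(backup, rehearsal): backup overlapped-by rehearsal ✓
(backup, retro): backup overlapped-by retro ✓
(ingest, rehearsal): ingest overlapped-by rehearsal ✓
(load_test, backup): load_test overlapped-by backup ✓
(load_test, handoff): load_test overlapped-by handoff ✓
(load_test, lunch): load_test overlapped-by lunch ✓
(load_test, rehearsal): load_test overlapped-by rehearsal ✓
(lunch, handoff): lunch overlapped-by handoff ✓
(lunch, rehearsal): lunch overlapped-by rehearsal ✓
Count: 10.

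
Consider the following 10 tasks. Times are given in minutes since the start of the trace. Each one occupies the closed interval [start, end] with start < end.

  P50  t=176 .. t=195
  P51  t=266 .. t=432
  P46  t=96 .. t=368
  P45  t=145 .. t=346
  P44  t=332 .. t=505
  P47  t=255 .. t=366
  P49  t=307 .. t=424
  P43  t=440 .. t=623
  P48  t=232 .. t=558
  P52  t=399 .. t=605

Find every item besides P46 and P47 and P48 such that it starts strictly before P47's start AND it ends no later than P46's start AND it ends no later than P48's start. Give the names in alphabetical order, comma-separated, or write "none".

none

Conditions: its start is strictly before P47's start (X.start < t=255) AND its end is no later than P46's start (X.end <= t=96) AND its end is no later than P48's start (X.end <= t=232).
P43: start t=440 < t=255? ✗; end t=623 <= t=96? ✗; end t=623 <= t=232? ✗ → no.
P44: start t=332 < t=255? ✗; end t=505 <= t=96? ✗; end t=505 <= t=232? ✗ → no.
P45: start t=145 < t=255? ✓; end t=346 <= t=96? ✗; end t=346 <= t=232? ✗ → no.
P49: start t=307 < t=255? ✗; end t=424 <= t=96? ✗; end t=424 <= t=232? ✗ → no.
P50: start t=176 < t=255? ✓; end t=195 <= t=96? ✗; end t=195 <= t=232? ✓ → no.
P51: start t=266 < t=255? ✗; end t=432 <= t=96? ✗; end t=432 <= t=232? ✗ → no.
P52: start t=399 < t=255? ✗; end t=605 <= t=96? ✗; end t=605 <= t=232? ✗ → no.
Result: none.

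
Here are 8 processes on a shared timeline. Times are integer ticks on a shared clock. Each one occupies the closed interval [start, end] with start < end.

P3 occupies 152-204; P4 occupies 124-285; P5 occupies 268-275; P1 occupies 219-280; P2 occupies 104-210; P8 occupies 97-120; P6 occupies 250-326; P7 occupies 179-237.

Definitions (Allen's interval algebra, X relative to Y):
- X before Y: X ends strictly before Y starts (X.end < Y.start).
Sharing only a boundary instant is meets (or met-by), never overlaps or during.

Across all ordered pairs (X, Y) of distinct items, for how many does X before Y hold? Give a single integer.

Checking all 56 ordered pairs for relation 'before'; matching pairs in alphabetical order:
(P2, P1): P2 before P1 ✓
(P2, P5): P2 before P5 ✓
(P2, P6): P2 before P6 ✓
(P3, P1): P3 before P1 ✓
(P3, P5): P3 before P5 ✓
(P3, P6): P3 before P6 ✓
(P7, P5): P7 before P5 ✓
(P7, P6): P7 before P6 ✓
(P8, P1): P8 before P1 ✓
(P8, P3): P8 before P3 ✓
(P8, P4): P8 before P4 ✓
(P8, P5): P8 before P5 ✓
(P8, P6): P8 before P6 ✓
(P8, P7): P8 before P7 ✓
Count: 14.

14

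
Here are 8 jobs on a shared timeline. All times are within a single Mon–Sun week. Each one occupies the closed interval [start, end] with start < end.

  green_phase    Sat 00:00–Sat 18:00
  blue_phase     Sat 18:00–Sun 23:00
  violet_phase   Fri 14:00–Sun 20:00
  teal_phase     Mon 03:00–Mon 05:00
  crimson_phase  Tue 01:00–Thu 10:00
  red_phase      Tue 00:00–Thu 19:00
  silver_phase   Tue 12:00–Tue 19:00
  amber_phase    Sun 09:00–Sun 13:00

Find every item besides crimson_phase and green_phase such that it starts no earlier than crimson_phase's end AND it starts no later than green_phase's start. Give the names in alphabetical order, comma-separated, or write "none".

violet_phase

Conditions: its start is no earlier than crimson_phase's end (X.start >= Thu 10:00) AND its start is no later than green_phase's start (X.start <= Sat 00:00).
amber_phase: start Sun 09:00 >= Thu 10:00? ✓; start Sun 09:00 <= Sat 00:00? ✗ → no.
blue_phase: start Sat 18:00 >= Thu 10:00? ✓; start Sat 18:00 <= Sat 00:00? ✗ → no.
red_phase: start Tue 00:00 >= Thu 10:00? ✗; start Tue 00:00 <= Sat 00:00? ✓ → no.
silver_phase: start Tue 12:00 >= Thu 10:00? ✗; start Tue 12:00 <= Sat 00:00? ✓ → no.
teal_phase: start Mon 03:00 >= Thu 10:00? ✗; start Mon 03:00 <= Sat 00:00? ✓ → no.
violet_phase: start Fri 14:00 >= Thu 10:00? ✓; start Fri 14:00 <= Sat 00:00? ✓ → yes.
Result: violet_phase.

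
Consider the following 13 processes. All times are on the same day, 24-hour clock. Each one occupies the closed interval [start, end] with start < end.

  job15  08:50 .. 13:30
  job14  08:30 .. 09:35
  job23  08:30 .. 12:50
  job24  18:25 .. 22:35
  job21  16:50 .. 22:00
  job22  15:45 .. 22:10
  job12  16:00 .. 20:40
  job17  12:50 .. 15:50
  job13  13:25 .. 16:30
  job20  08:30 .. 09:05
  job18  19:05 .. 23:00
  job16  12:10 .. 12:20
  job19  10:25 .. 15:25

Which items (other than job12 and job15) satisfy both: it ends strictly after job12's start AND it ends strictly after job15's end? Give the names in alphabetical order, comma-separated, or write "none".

Conditions: its end is strictly after job12's start (X.end > 16:00) AND its end is strictly after job15's end (X.end > 13:30).
job13: end 16:30 > 16:00? ✓; end 16:30 > 13:30? ✓ → yes.
job14: end 09:35 > 16:00? ✗; end 09:35 > 13:30? ✗ → no.
job16: end 12:20 > 16:00? ✗; end 12:20 > 13:30? ✗ → no.
job17: end 15:50 > 16:00? ✗; end 15:50 > 13:30? ✓ → no.
job18: end 23:00 > 16:00? ✓; end 23:00 > 13:30? ✓ → yes.
job19: end 15:25 > 16:00? ✗; end 15:25 > 13:30? ✓ → no.
job20: end 09:05 > 16:00? ✗; end 09:05 > 13:30? ✗ → no.
job21: end 22:00 > 16:00? ✓; end 22:00 > 13:30? ✓ → yes.
job22: end 22:10 > 16:00? ✓; end 22:10 > 13:30? ✓ → yes.
job23: end 12:50 > 16:00? ✗; end 12:50 > 13:30? ✗ → no.
job24: end 22:35 > 16:00? ✓; end 22:35 > 13:30? ✓ → yes.
Result: job13, job18, job21, job22, job24.

job13, job18, job21, job22, job24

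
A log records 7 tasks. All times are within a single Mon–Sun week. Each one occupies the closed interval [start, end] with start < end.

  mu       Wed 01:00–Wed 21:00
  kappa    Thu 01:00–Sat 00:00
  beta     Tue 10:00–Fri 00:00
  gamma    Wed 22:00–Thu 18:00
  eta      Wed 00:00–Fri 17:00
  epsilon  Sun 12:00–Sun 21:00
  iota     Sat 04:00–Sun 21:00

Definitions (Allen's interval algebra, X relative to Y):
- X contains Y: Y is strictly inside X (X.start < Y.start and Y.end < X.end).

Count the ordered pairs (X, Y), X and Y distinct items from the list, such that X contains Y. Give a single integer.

Checking all 42 ordered pairs for relation 'contains'; matching pairs in alphabetical order:
(beta, gamma): beta contains gamma ✓
(beta, mu): beta contains mu ✓
(eta, gamma): eta contains gamma ✓
(eta, mu): eta contains mu ✓
Count: 4.

4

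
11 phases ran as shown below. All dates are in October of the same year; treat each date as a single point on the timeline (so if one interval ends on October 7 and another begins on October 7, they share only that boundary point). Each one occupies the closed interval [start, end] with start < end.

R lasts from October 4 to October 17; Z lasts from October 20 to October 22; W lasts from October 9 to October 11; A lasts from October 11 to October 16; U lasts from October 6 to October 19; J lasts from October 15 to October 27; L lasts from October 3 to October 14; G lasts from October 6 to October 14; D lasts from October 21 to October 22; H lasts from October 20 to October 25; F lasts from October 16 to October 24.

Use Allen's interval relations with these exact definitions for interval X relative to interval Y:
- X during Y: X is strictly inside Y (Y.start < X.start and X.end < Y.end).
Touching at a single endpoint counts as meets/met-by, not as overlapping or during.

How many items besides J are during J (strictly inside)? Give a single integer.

4

Target J = [October 15, October 27].
A [October 11, October 16] → overlaps → no.
D [October 21, October 22] → during → counts.
F [October 16, October 24] → during → counts.
G [October 6, October 14] → before → no.
H [October 20, October 25] → during → counts.
L [October 3, October 14] → before → no.
R [October 4, October 17] → overlaps → no.
U [October 6, October 19] → overlaps → no.
W [October 9, October 11] → before → no.
Z [October 20, October 22] → during → counts.
Total: 4.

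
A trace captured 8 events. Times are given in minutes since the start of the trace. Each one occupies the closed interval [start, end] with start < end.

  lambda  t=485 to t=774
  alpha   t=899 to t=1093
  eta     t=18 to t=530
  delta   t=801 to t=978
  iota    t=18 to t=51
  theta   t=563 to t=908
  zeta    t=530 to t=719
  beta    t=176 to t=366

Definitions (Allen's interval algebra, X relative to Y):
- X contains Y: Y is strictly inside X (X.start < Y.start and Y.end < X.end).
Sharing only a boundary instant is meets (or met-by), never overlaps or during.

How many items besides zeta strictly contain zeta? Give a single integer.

1

Target zeta = [t=530, t=719].
alpha [t=899, t=1093] → after → no.
beta [t=176, t=366] → before → no.
delta [t=801, t=978] → after → no.
eta [t=18, t=530] → meets → no.
iota [t=18, t=51] → before → no.
lambda [t=485, t=774] → contains → counts.
theta [t=563, t=908] → overlapped-by → no.
Total: 1.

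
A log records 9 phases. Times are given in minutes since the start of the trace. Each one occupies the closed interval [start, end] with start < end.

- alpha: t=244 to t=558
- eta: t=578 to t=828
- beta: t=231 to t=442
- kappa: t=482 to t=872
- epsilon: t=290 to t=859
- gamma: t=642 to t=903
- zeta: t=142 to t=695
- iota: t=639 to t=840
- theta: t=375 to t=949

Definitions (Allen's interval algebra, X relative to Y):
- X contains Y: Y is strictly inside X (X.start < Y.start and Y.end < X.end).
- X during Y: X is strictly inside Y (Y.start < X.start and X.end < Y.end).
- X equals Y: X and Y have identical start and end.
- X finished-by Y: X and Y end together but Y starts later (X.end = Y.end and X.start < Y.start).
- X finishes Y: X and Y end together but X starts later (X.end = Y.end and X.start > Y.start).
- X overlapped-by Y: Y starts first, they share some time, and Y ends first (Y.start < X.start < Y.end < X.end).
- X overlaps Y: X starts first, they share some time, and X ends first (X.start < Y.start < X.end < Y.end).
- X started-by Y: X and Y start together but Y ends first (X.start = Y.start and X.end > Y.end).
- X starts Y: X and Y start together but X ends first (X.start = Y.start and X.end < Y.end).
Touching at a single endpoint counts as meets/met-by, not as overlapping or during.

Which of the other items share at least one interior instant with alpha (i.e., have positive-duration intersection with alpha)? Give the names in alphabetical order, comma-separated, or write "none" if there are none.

Target alpha = [t=244, t=558].
beta [t=231, t=442] → overlaps → yes.
epsilon [t=290, t=859] → overlapped-by → yes.
eta [t=578, t=828] → after → no.
gamma [t=642, t=903] → after → no.
iota [t=639, t=840] → after → no.
kappa [t=482, t=872] → overlapped-by → yes.
theta [t=375, t=949] → overlapped-by → yes.
zeta [t=142, t=695] → contains → yes.
Result: beta, epsilon, kappa, theta, zeta.

beta, epsilon, kappa, theta, zeta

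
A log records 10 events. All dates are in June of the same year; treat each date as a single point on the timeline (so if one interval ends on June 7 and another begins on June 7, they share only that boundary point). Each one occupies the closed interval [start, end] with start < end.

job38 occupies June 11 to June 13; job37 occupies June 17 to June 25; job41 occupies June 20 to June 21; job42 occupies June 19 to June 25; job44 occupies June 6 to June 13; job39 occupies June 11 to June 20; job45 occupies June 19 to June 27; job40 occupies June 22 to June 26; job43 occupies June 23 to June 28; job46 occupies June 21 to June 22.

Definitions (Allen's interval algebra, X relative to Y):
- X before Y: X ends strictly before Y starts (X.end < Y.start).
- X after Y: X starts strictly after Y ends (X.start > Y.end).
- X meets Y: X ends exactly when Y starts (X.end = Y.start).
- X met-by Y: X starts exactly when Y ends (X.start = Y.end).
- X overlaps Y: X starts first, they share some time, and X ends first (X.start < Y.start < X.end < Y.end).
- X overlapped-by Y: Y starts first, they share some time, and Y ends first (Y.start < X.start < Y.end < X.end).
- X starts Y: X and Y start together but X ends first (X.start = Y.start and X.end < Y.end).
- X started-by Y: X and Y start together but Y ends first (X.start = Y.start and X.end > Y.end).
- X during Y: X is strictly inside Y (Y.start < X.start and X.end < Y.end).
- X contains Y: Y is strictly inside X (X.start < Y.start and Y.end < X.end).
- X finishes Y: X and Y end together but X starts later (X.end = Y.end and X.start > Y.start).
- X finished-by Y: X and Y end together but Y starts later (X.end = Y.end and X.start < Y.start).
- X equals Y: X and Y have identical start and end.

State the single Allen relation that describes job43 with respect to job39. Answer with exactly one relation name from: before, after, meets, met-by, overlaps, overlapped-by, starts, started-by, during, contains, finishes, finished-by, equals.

after

job43 = [June 23, June 28]; job39 = [June 11, June 20].
Compare endpoints: job43.start > job39.start, job43.start > job39.end, job43.end > job39.start, job43.end > job39.end.
That pattern is 'after'.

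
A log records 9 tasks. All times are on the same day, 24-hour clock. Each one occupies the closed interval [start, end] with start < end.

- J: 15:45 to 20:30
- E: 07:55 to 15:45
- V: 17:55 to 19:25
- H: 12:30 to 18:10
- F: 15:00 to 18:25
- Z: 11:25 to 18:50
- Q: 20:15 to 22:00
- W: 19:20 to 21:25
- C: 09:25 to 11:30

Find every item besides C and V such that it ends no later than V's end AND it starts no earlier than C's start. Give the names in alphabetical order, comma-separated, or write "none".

F, H, Z

Conditions: its end is no later than V's end (X.end <= 19:25) AND its start is no earlier than C's start (X.start >= 09:25).
E: end 15:45 <= 19:25? ✓; start 07:55 >= 09:25? ✗ → no.
F: end 18:25 <= 19:25? ✓; start 15:00 >= 09:25? ✓ → yes.
H: end 18:10 <= 19:25? ✓; start 12:30 >= 09:25? ✓ → yes.
J: end 20:30 <= 19:25? ✗; start 15:45 >= 09:25? ✓ → no.
Q: end 22:00 <= 19:25? ✗; start 20:15 >= 09:25? ✓ → no.
W: end 21:25 <= 19:25? ✗; start 19:20 >= 09:25? ✓ → no.
Z: end 18:50 <= 19:25? ✓; start 11:25 >= 09:25? ✓ → yes.
Result: F, H, Z.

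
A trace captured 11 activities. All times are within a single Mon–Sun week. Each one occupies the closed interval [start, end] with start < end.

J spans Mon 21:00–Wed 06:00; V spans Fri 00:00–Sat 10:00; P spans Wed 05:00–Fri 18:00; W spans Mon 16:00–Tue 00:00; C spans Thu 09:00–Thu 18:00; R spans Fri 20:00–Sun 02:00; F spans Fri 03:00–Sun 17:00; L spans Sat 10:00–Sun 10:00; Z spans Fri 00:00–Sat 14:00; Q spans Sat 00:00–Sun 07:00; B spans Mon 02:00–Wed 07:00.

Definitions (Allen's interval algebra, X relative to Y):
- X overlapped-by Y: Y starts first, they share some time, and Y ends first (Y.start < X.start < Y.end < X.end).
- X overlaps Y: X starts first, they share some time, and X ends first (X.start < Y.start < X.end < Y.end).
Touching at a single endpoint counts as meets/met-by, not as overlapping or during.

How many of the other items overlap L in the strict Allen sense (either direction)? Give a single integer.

Target L = [Sat 10:00, Sun 10:00].
B [Mon 02:00, Wed 07:00] → before → no.
C [Thu 09:00, Thu 18:00] → before → no.
F [Fri 03:00, Sun 17:00] → contains → no.
J [Mon 21:00, Wed 06:00] → before → no.
P [Wed 05:00, Fri 18:00] → before → no.
Q [Sat 00:00, Sun 07:00] → overlaps → counts.
R [Fri 20:00, Sun 02:00] → overlaps → counts.
V [Fri 00:00, Sat 10:00] → meets → no.
W [Mon 16:00, Tue 00:00] → before → no.
Z [Fri 00:00, Sat 14:00] → overlaps → counts.
Total: 3.

3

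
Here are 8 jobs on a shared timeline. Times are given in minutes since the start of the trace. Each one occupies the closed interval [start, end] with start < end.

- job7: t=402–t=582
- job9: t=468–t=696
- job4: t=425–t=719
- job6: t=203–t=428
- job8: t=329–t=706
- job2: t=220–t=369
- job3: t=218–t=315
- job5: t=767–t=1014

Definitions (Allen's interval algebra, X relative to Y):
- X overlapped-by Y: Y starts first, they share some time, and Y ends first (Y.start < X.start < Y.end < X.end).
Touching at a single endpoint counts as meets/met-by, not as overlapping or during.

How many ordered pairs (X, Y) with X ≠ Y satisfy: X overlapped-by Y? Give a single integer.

Checking all 56 ordered pairs for relation 'overlapped-by'; matching pairs in alphabetical order:
(job2, job3): job2 overlapped-by job3 ✓
(job4, job6): job4 overlapped-by job6 ✓
(job4, job7): job4 overlapped-by job7 ✓
(job4, job8): job4 overlapped-by job8 ✓
(job7, job6): job7 overlapped-by job6 ✓
(job8, job2): job8 overlapped-by job2 ✓
(job8, job6): job8 overlapped-by job6 ✓
(job9, job7): job9 overlapped-by job7 ✓
Count: 8.

8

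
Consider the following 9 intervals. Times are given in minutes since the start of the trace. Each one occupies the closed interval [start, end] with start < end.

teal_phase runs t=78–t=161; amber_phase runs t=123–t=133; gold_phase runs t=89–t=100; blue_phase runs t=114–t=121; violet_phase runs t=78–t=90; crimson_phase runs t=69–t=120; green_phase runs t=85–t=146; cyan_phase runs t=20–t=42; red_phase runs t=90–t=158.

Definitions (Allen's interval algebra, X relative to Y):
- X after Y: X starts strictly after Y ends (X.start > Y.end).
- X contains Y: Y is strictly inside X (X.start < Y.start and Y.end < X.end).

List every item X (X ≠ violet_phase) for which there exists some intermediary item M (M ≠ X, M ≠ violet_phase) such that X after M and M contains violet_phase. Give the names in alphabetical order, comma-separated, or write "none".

amber_phase

Target violet_phase = [t=78, t=90].
Intermediaries M with M contains violet_phase: crimson_phase.
Via crimson_phase — items with X after crimson_phase: amber_phase.
Union: amber_phase.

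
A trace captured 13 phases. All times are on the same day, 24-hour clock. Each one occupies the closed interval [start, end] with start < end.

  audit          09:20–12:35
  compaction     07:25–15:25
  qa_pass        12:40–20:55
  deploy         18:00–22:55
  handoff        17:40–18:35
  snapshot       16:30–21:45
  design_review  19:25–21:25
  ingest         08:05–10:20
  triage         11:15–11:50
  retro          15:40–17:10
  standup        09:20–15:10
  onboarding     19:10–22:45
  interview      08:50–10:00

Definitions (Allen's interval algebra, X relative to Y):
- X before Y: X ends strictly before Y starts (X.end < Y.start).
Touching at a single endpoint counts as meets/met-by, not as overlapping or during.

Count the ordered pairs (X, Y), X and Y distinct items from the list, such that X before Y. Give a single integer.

48

Checking all 156 ordered pairs for relation 'before'; matching pairs in alphabetical order:
(audit, deploy): audit before deploy ✓
(audit, design_review): audit before design_review ✓
(audit, handoff): audit before handoff ✓
(audit, onboarding): audit before onboarding ✓
(audit, qa_pass): audit before qa_pass ✓
(audit, retro): audit before retro ✓
(audit, snapshot): audit before snapshot ✓
(compaction, deploy): compaction before deploy ✓
(compaction, design_review): compaction before design_review ✓
(compaction, handoff): compaction before handoff ✓
(compaction, onboarding): compaction before onboarding ✓
(compaction, retro): compaction before retro ✓
(compaction, snapshot): compaction before snapshot ✓
(handoff, design_review): handoff before design_review ✓
(handoff, onboarding): handoff before onboarding ✓
(ingest, deploy): ingest before deploy ✓
(ingest, design_review): ingest before design_review ✓
(ingest, handoff): ingest before handoff ✓
(ingest, onboarding): ingest before onboarding ✓
(ingest, qa_pass): ingest before qa_pass ✓
(ingest, retro): ingest before retro ✓
(ingest, snapshot): ingest before snapshot ✓
(ingest, triage): ingest before triage ✓
(interview, deploy): interview before deploy ✓
... plus 24 further pairs not listed.
Count: 48.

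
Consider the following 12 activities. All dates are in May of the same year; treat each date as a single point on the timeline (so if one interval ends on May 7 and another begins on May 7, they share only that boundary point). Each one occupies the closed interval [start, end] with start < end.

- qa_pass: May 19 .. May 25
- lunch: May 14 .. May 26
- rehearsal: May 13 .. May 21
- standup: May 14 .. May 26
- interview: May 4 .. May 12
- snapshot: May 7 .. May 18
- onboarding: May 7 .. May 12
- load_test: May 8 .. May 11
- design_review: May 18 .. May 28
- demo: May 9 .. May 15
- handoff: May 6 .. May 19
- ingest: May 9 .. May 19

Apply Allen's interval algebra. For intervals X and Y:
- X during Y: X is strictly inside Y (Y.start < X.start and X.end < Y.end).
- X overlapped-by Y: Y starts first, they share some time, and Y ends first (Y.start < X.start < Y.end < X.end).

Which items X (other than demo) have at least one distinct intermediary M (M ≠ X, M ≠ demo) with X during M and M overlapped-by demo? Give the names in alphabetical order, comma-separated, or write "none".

qa_pass

Target demo = [May 9, May 15].
Intermediaries M with M overlapped-by demo: lunch, rehearsal, standup.
Via lunch — items with X during lunch: qa_pass.
Via rehearsal — items with X during rehearsal: none.
Via standup — items with X during standup: qa_pass.
Union: qa_pass.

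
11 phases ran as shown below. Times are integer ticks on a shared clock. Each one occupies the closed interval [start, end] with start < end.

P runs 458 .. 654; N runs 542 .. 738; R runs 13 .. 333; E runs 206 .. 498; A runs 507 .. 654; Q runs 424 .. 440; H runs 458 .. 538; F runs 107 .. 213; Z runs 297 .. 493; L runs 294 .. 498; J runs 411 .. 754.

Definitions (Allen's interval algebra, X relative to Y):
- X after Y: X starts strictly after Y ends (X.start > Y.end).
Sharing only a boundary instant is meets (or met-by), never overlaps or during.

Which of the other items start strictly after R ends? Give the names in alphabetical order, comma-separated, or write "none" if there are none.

Target R = [13, 333].
A [507, 654] → after → yes.
E [206, 498] → overlapped-by → no.
F [107, 213] → during → no.
H [458, 538] → after → yes.
J [411, 754] → after → yes.
L [294, 498] → overlapped-by → no.
N [542, 738] → after → yes.
P [458, 654] → after → yes.
Q [424, 440] → after → yes.
Z [297, 493] → overlapped-by → no.
Result: A, H, J, N, P, Q.

A, H, J, N, P, Q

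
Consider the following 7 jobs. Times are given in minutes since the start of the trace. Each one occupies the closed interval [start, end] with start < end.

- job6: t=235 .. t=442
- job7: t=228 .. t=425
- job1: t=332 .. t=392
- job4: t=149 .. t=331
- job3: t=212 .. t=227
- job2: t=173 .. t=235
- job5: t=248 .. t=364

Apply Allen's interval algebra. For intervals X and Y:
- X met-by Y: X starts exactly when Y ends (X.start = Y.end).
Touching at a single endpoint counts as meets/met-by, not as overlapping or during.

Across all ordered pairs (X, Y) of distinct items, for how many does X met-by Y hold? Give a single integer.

1

Checking all 42 ordered pairs for relation 'met-by'; matching pairs in alphabetical order:
(job6, job2): job6 met-by job2 ✓
Count: 1.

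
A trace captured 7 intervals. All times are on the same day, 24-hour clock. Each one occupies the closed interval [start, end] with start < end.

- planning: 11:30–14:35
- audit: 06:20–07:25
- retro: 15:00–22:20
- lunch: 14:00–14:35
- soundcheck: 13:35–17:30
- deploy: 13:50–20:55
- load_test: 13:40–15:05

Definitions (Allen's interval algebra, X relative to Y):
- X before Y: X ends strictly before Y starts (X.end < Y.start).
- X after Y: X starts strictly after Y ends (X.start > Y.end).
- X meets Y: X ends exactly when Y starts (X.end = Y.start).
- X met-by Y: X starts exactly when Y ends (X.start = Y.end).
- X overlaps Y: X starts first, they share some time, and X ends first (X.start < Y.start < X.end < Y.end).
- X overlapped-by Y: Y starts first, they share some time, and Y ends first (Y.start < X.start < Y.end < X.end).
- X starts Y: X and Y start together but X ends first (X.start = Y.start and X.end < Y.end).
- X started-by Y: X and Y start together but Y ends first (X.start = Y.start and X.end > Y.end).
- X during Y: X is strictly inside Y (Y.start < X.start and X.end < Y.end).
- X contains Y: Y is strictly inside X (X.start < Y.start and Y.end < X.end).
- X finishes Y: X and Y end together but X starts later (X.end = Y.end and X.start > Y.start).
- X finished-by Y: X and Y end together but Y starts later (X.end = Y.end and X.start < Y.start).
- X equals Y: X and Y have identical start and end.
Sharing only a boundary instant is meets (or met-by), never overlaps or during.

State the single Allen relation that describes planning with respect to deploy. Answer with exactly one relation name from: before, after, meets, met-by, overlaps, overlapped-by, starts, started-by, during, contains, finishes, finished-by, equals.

overlaps

planning = [11:30, 14:35]; deploy = [13:50, 20:55].
Compare endpoints: planning.start < deploy.start, planning.start < deploy.end, planning.end > deploy.start, planning.end < deploy.end.
That pattern is 'overlaps'.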